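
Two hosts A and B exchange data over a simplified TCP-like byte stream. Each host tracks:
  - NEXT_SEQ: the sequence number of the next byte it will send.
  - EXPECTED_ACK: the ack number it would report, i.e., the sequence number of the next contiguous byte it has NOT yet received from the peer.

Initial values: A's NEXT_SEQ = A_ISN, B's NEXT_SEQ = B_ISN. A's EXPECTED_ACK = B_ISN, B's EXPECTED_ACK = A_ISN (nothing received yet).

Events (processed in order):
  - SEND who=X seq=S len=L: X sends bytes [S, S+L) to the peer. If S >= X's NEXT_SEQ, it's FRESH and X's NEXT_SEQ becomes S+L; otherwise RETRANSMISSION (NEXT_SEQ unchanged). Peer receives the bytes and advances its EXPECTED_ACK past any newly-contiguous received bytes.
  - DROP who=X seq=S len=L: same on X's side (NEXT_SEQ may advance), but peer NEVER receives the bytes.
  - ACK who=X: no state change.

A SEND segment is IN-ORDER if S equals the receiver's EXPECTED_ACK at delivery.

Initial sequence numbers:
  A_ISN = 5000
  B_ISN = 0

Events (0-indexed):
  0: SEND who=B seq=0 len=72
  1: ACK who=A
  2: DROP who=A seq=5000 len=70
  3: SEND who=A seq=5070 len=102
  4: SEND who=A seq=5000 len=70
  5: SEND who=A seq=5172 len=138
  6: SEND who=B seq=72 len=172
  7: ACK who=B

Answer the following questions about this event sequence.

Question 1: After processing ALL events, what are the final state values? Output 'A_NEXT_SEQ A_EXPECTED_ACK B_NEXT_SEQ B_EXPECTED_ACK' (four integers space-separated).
Answer: 5310 244 244 5310

Derivation:
After event 0: A_seq=5000 A_ack=72 B_seq=72 B_ack=5000
After event 1: A_seq=5000 A_ack=72 B_seq=72 B_ack=5000
After event 2: A_seq=5070 A_ack=72 B_seq=72 B_ack=5000
After event 3: A_seq=5172 A_ack=72 B_seq=72 B_ack=5000
After event 4: A_seq=5172 A_ack=72 B_seq=72 B_ack=5172
After event 5: A_seq=5310 A_ack=72 B_seq=72 B_ack=5310
After event 6: A_seq=5310 A_ack=244 B_seq=244 B_ack=5310
After event 7: A_seq=5310 A_ack=244 B_seq=244 B_ack=5310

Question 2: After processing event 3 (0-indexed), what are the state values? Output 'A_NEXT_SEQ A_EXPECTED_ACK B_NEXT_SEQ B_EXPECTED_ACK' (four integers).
After event 0: A_seq=5000 A_ack=72 B_seq=72 B_ack=5000
After event 1: A_seq=5000 A_ack=72 B_seq=72 B_ack=5000
After event 2: A_seq=5070 A_ack=72 B_seq=72 B_ack=5000
After event 3: A_seq=5172 A_ack=72 B_seq=72 B_ack=5000

5172 72 72 5000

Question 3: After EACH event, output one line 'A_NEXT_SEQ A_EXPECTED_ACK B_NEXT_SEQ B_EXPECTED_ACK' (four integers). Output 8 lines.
5000 72 72 5000
5000 72 72 5000
5070 72 72 5000
5172 72 72 5000
5172 72 72 5172
5310 72 72 5310
5310 244 244 5310
5310 244 244 5310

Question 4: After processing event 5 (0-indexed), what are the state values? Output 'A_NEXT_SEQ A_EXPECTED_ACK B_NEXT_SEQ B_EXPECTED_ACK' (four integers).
After event 0: A_seq=5000 A_ack=72 B_seq=72 B_ack=5000
After event 1: A_seq=5000 A_ack=72 B_seq=72 B_ack=5000
After event 2: A_seq=5070 A_ack=72 B_seq=72 B_ack=5000
After event 3: A_seq=5172 A_ack=72 B_seq=72 B_ack=5000
After event 4: A_seq=5172 A_ack=72 B_seq=72 B_ack=5172
After event 5: A_seq=5310 A_ack=72 B_seq=72 B_ack=5310

5310 72 72 5310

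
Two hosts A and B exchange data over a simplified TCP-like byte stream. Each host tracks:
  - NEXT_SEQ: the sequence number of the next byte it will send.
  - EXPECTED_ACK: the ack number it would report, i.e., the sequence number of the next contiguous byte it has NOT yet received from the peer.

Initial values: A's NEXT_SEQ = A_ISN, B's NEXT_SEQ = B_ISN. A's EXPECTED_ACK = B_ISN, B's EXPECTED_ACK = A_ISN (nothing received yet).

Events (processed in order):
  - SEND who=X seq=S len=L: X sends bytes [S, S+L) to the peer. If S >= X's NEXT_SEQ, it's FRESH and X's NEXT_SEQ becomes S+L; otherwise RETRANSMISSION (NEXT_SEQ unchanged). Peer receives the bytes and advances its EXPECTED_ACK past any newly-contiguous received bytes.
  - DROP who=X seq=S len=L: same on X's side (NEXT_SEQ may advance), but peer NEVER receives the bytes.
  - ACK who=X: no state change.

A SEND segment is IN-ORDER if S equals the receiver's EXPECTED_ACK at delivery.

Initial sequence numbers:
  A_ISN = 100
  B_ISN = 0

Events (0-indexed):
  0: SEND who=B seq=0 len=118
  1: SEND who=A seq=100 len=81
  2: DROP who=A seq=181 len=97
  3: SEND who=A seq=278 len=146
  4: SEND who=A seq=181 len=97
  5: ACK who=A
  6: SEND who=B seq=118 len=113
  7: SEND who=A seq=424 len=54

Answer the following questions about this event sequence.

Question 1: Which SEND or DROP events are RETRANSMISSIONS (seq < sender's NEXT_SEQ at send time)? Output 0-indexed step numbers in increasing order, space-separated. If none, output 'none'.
Answer: 4

Derivation:
Step 0: SEND seq=0 -> fresh
Step 1: SEND seq=100 -> fresh
Step 2: DROP seq=181 -> fresh
Step 3: SEND seq=278 -> fresh
Step 4: SEND seq=181 -> retransmit
Step 6: SEND seq=118 -> fresh
Step 7: SEND seq=424 -> fresh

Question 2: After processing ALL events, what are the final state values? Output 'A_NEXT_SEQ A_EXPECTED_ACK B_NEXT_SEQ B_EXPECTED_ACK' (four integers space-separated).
Answer: 478 231 231 478

Derivation:
After event 0: A_seq=100 A_ack=118 B_seq=118 B_ack=100
After event 1: A_seq=181 A_ack=118 B_seq=118 B_ack=181
After event 2: A_seq=278 A_ack=118 B_seq=118 B_ack=181
After event 3: A_seq=424 A_ack=118 B_seq=118 B_ack=181
After event 4: A_seq=424 A_ack=118 B_seq=118 B_ack=424
After event 5: A_seq=424 A_ack=118 B_seq=118 B_ack=424
After event 6: A_seq=424 A_ack=231 B_seq=231 B_ack=424
After event 7: A_seq=478 A_ack=231 B_seq=231 B_ack=478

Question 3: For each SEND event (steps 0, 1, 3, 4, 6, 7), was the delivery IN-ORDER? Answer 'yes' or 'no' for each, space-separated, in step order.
Step 0: SEND seq=0 -> in-order
Step 1: SEND seq=100 -> in-order
Step 3: SEND seq=278 -> out-of-order
Step 4: SEND seq=181 -> in-order
Step 6: SEND seq=118 -> in-order
Step 7: SEND seq=424 -> in-order

Answer: yes yes no yes yes yes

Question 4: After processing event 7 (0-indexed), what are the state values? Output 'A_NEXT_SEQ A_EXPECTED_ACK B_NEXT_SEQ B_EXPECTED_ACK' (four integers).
After event 0: A_seq=100 A_ack=118 B_seq=118 B_ack=100
After event 1: A_seq=181 A_ack=118 B_seq=118 B_ack=181
After event 2: A_seq=278 A_ack=118 B_seq=118 B_ack=181
After event 3: A_seq=424 A_ack=118 B_seq=118 B_ack=181
After event 4: A_seq=424 A_ack=118 B_seq=118 B_ack=424
After event 5: A_seq=424 A_ack=118 B_seq=118 B_ack=424
After event 6: A_seq=424 A_ack=231 B_seq=231 B_ack=424
After event 7: A_seq=478 A_ack=231 B_seq=231 B_ack=478

478 231 231 478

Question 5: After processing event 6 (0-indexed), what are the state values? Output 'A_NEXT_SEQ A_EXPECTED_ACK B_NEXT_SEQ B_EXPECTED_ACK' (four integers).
After event 0: A_seq=100 A_ack=118 B_seq=118 B_ack=100
After event 1: A_seq=181 A_ack=118 B_seq=118 B_ack=181
After event 2: A_seq=278 A_ack=118 B_seq=118 B_ack=181
After event 3: A_seq=424 A_ack=118 B_seq=118 B_ack=181
After event 4: A_seq=424 A_ack=118 B_seq=118 B_ack=424
After event 5: A_seq=424 A_ack=118 B_seq=118 B_ack=424
After event 6: A_seq=424 A_ack=231 B_seq=231 B_ack=424

424 231 231 424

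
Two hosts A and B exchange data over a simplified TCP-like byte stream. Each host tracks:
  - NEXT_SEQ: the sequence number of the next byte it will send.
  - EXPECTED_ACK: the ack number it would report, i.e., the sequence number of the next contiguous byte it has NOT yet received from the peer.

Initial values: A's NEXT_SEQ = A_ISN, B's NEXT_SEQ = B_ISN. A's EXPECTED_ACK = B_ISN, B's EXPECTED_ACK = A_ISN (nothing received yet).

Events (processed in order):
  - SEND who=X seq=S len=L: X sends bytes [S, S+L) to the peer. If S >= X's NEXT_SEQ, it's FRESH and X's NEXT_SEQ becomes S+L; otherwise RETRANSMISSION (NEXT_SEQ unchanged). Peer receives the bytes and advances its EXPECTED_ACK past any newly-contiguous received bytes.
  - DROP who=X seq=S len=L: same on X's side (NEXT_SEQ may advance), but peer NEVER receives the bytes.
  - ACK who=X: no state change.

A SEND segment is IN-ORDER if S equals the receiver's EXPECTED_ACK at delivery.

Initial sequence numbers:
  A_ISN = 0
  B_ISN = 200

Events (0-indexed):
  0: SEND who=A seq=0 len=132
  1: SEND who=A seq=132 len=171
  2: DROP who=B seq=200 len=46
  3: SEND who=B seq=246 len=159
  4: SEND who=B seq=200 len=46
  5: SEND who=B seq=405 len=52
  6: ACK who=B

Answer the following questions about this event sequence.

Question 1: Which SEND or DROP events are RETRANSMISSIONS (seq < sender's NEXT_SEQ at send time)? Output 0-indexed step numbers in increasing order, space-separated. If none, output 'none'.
Step 0: SEND seq=0 -> fresh
Step 1: SEND seq=132 -> fresh
Step 2: DROP seq=200 -> fresh
Step 3: SEND seq=246 -> fresh
Step 4: SEND seq=200 -> retransmit
Step 5: SEND seq=405 -> fresh

Answer: 4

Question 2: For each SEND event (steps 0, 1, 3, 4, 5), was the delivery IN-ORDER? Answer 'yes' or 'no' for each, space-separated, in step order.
Step 0: SEND seq=0 -> in-order
Step 1: SEND seq=132 -> in-order
Step 3: SEND seq=246 -> out-of-order
Step 4: SEND seq=200 -> in-order
Step 5: SEND seq=405 -> in-order

Answer: yes yes no yes yes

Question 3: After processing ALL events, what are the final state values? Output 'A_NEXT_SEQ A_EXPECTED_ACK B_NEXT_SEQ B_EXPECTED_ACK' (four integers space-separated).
Answer: 303 457 457 303

Derivation:
After event 0: A_seq=132 A_ack=200 B_seq=200 B_ack=132
After event 1: A_seq=303 A_ack=200 B_seq=200 B_ack=303
After event 2: A_seq=303 A_ack=200 B_seq=246 B_ack=303
After event 3: A_seq=303 A_ack=200 B_seq=405 B_ack=303
After event 4: A_seq=303 A_ack=405 B_seq=405 B_ack=303
After event 5: A_seq=303 A_ack=457 B_seq=457 B_ack=303
After event 6: A_seq=303 A_ack=457 B_seq=457 B_ack=303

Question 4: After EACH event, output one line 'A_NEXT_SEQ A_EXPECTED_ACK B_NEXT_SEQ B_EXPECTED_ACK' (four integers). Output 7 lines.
132 200 200 132
303 200 200 303
303 200 246 303
303 200 405 303
303 405 405 303
303 457 457 303
303 457 457 303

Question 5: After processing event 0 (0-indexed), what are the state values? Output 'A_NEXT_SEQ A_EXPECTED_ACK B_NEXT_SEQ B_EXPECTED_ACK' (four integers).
After event 0: A_seq=132 A_ack=200 B_seq=200 B_ack=132

132 200 200 132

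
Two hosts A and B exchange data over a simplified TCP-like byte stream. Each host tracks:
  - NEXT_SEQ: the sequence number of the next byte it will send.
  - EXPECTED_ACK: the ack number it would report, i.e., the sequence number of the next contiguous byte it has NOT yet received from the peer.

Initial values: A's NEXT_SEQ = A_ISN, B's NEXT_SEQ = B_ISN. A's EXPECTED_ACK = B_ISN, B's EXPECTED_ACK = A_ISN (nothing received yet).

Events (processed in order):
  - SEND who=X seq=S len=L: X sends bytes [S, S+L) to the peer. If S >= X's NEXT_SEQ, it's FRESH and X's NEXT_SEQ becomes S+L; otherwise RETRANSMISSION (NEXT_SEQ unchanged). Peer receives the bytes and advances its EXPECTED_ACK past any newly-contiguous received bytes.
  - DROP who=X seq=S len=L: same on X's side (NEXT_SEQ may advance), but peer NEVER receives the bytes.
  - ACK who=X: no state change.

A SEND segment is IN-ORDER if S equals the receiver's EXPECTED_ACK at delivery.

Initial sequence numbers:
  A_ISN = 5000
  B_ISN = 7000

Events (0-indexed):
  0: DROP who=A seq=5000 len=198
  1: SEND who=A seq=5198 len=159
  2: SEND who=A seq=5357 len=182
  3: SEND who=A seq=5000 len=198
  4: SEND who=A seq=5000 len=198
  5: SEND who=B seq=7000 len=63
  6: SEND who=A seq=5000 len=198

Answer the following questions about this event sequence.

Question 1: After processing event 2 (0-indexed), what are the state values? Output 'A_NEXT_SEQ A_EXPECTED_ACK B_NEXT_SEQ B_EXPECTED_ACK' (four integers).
After event 0: A_seq=5198 A_ack=7000 B_seq=7000 B_ack=5000
After event 1: A_seq=5357 A_ack=7000 B_seq=7000 B_ack=5000
After event 2: A_seq=5539 A_ack=7000 B_seq=7000 B_ack=5000

5539 7000 7000 5000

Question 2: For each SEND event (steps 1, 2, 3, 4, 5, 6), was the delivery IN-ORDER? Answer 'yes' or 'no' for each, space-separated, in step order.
Step 1: SEND seq=5198 -> out-of-order
Step 2: SEND seq=5357 -> out-of-order
Step 3: SEND seq=5000 -> in-order
Step 4: SEND seq=5000 -> out-of-order
Step 5: SEND seq=7000 -> in-order
Step 6: SEND seq=5000 -> out-of-order

Answer: no no yes no yes no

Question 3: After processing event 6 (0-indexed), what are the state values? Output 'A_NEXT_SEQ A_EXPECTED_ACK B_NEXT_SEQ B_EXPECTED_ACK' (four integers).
After event 0: A_seq=5198 A_ack=7000 B_seq=7000 B_ack=5000
After event 1: A_seq=5357 A_ack=7000 B_seq=7000 B_ack=5000
After event 2: A_seq=5539 A_ack=7000 B_seq=7000 B_ack=5000
After event 3: A_seq=5539 A_ack=7000 B_seq=7000 B_ack=5539
After event 4: A_seq=5539 A_ack=7000 B_seq=7000 B_ack=5539
After event 5: A_seq=5539 A_ack=7063 B_seq=7063 B_ack=5539
After event 6: A_seq=5539 A_ack=7063 B_seq=7063 B_ack=5539

5539 7063 7063 5539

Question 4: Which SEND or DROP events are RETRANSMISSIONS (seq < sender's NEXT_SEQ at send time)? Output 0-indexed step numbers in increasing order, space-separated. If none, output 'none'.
Step 0: DROP seq=5000 -> fresh
Step 1: SEND seq=5198 -> fresh
Step 2: SEND seq=5357 -> fresh
Step 3: SEND seq=5000 -> retransmit
Step 4: SEND seq=5000 -> retransmit
Step 5: SEND seq=7000 -> fresh
Step 6: SEND seq=5000 -> retransmit

Answer: 3 4 6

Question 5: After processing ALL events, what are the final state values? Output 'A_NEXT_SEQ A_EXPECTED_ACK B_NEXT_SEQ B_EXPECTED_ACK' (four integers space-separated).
Answer: 5539 7063 7063 5539

Derivation:
After event 0: A_seq=5198 A_ack=7000 B_seq=7000 B_ack=5000
After event 1: A_seq=5357 A_ack=7000 B_seq=7000 B_ack=5000
After event 2: A_seq=5539 A_ack=7000 B_seq=7000 B_ack=5000
After event 3: A_seq=5539 A_ack=7000 B_seq=7000 B_ack=5539
After event 4: A_seq=5539 A_ack=7000 B_seq=7000 B_ack=5539
After event 5: A_seq=5539 A_ack=7063 B_seq=7063 B_ack=5539
After event 6: A_seq=5539 A_ack=7063 B_seq=7063 B_ack=5539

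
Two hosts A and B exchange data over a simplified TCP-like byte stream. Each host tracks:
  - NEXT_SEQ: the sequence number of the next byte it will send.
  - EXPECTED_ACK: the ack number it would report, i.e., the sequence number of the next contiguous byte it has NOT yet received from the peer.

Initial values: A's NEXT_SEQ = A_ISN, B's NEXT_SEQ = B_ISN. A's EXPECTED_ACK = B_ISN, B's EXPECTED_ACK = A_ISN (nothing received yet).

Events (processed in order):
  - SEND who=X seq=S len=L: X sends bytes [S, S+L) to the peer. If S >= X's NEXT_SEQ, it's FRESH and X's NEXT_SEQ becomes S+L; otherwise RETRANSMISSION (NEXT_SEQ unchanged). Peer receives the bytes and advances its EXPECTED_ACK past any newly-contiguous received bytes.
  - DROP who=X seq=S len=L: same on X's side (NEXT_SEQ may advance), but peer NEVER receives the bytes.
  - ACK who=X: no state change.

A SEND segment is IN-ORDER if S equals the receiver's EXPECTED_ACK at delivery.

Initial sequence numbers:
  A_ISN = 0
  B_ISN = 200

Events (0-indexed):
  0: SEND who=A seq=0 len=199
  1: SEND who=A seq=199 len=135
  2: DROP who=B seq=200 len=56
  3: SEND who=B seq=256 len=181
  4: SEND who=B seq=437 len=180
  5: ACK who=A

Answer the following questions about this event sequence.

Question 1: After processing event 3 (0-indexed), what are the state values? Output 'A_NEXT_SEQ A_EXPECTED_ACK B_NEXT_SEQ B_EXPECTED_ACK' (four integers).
After event 0: A_seq=199 A_ack=200 B_seq=200 B_ack=199
After event 1: A_seq=334 A_ack=200 B_seq=200 B_ack=334
After event 2: A_seq=334 A_ack=200 B_seq=256 B_ack=334
After event 3: A_seq=334 A_ack=200 B_seq=437 B_ack=334

334 200 437 334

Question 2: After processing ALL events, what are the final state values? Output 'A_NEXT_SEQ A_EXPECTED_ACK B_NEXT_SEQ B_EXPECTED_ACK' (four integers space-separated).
After event 0: A_seq=199 A_ack=200 B_seq=200 B_ack=199
After event 1: A_seq=334 A_ack=200 B_seq=200 B_ack=334
After event 2: A_seq=334 A_ack=200 B_seq=256 B_ack=334
After event 3: A_seq=334 A_ack=200 B_seq=437 B_ack=334
After event 4: A_seq=334 A_ack=200 B_seq=617 B_ack=334
After event 5: A_seq=334 A_ack=200 B_seq=617 B_ack=334

Answer: 334 200 617 334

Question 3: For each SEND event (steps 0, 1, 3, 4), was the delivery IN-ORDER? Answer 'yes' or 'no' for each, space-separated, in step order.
Step 0: SEND seq=0 -> in-order
Step 1: SEND seq=199 -> in-order
Step 3: SEND seq=256 -> out-of-order
Step 4: SEND seq=437 -> out-of-order

Answer: yes yes no no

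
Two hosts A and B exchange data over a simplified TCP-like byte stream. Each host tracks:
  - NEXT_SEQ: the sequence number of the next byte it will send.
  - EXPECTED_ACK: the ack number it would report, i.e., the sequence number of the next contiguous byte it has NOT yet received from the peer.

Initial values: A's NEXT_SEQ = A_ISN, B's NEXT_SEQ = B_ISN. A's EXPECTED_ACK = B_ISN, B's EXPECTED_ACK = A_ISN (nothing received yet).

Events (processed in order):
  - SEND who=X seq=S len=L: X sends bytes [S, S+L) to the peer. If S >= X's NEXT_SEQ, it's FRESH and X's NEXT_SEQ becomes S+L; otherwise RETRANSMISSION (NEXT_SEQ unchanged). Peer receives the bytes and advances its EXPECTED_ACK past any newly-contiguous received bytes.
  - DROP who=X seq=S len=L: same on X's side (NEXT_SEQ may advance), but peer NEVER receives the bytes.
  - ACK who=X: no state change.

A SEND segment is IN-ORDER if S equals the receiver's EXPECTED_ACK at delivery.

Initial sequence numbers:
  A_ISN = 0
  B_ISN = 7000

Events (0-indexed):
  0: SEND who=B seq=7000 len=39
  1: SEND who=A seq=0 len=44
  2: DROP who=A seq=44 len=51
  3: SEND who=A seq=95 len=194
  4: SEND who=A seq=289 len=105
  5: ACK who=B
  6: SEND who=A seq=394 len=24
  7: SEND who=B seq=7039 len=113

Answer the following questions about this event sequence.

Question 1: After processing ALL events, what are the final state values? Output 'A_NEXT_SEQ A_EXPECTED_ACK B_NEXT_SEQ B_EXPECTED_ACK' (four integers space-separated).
Answer: 418 7152 7152 44

Derivation:
After event 0: A_seq=0 A_ack=7039 B_seq=7039 B_ack=0
After event 1: A_seq=44 A_ack=7039 B_seq=7039 B_ack=44
After event 2: A_seq=95 A_ack=7039 B_seq=7039 B_ack=44
After event 3: A_seq=289 A_ack=7039 B_seq=7039 B_ack=44
After event 4: A_seq=394 A_ack=7039 B_seq=7039 B_ack=44
After event 5: A_seq=394 A_ack=7039 B_seq=7039 B_ack=44
After event 6: A_seq=418 A_ack=7039 B_seq=7039 B_ack=44
After event 7: A_seq=418 A_ack=7152 B_seq=7152 B_ack=44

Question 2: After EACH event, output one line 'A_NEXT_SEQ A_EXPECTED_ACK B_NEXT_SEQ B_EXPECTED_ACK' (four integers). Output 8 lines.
0 7039 7039 0
44 7039 7039 44
95 7039 7039 44
289 7039 7039 44
394 7039 7039 44
394 7039 7039 44
418 7039 7039 44
418 7152 7152 44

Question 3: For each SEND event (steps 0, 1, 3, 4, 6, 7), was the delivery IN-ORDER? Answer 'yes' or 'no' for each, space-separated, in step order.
Step 0: SEND seq=7000 -> in-order
Step 1: SEND seq=0 -> in-order
Step 3: SEND seq=95 -> out-of-order
Step 4: SEND seq=289 -> out-of-order
Step 6: SEND seq=394 -> out-of-order
Step 7: SEND seq=7039 -> in-order

Answer: yes yes no no no yes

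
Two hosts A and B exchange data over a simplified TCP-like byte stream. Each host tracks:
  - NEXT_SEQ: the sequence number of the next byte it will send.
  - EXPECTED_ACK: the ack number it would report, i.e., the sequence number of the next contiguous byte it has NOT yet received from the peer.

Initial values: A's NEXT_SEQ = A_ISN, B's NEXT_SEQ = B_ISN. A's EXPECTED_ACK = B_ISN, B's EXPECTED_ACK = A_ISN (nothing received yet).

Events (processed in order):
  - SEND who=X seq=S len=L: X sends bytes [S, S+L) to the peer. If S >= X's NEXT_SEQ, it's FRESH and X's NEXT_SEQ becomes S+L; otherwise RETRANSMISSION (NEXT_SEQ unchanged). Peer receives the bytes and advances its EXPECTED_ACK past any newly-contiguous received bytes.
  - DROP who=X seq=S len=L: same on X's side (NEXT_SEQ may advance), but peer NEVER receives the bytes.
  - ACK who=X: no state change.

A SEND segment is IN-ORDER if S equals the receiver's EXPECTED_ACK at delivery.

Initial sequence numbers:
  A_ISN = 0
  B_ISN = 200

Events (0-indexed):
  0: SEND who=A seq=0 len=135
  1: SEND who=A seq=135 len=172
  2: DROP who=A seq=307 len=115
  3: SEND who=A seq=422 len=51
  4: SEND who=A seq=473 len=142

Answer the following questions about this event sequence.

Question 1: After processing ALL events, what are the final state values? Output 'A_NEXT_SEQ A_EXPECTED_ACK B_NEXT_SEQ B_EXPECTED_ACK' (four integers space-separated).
After event 0: A_seq=135 A_ack=200 B_seq=200 B_ack=135
After event 1: A_seq=307 A_ack=200 B_seq=200 B_ack=307
After event 2: A_seq=422 A_ack=200 B_seq=200 B_ack=307
After event 3: A_seq=473 A_ack=200 B_seq=200 B_ack=307
After event 4: A_seq=615 A_ack=200 B_seq=200 B_ack=307

Answer: 615 200 200 307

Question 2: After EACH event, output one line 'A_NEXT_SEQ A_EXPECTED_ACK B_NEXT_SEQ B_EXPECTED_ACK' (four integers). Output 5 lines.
135 200 200 135
307 200 200 307
422 200 200 307
473 200 200 307
615 200 200 307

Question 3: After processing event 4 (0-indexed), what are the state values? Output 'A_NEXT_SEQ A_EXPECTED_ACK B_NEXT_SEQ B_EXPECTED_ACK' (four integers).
After event 0: A_seq=135 A_ack=200 B_seq=200 B_ack=135
After event 1: A_seq=307 A_ack=200 B_seq=200 B_ack=307
After event 2: A_seq=422 A_ack=200 B_seq=200 B_ack=307
After event 3: A_seq=473 A_ack=200 B_seq=200 B_ack=307
After event 4: A_seq=615 A_ack=200 B_seq=200 B_ack=307

615 200 200 307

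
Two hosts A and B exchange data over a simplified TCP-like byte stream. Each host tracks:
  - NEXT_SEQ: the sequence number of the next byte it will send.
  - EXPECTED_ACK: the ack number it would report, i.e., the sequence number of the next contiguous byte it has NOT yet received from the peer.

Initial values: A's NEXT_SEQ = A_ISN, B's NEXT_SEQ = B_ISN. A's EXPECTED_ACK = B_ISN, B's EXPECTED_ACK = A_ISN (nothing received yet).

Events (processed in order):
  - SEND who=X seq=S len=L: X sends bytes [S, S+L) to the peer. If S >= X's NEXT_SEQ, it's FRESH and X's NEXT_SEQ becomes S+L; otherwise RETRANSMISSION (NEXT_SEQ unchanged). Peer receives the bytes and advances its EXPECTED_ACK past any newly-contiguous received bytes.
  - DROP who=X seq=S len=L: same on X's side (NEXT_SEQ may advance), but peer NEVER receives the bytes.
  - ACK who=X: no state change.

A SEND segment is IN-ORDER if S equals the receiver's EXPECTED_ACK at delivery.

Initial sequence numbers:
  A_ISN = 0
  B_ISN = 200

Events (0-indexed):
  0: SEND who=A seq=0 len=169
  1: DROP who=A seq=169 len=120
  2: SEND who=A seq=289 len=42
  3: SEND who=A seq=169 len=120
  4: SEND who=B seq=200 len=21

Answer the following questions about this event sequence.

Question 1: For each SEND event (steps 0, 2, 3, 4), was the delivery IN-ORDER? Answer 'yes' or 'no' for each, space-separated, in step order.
Step 0: SEND seq=0 -> in-order
Step 2: SEND seq=289 -> out-of-order
Step 3: SEND seq=169 -> in-order
Step 4: SEND seq=200 -> in-order

Answer: yes no yes yes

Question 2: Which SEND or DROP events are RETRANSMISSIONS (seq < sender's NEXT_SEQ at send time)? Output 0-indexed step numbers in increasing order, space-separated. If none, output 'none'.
Step 0: SEND seq=0 -> fresh
Step 1: DROP seq=169 -> fresh
Step 2: SEND seq=289 -> fresh
Step 3: SEND seq=169 -> retransmit
Step 4: SEND seq=200 -> fresh

Answer: 3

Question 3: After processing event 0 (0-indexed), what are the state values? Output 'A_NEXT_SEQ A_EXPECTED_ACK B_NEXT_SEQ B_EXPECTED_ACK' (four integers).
After event 0: A_seq=169 A_ack=200 B_seq=200 B_ack=169

169 200 200 169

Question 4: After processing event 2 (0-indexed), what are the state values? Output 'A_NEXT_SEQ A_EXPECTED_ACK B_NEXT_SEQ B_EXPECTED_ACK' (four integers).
After event 0: A_seq=169 A_ack=200 B_seq=200 B_ack=169
After event 1: A_seq=289 A_ack=200 B_seq=200 B_ack=169
After event 2: A_seq=331 A_ack=200 B_seq=200 B_ack=169

331 200 200 169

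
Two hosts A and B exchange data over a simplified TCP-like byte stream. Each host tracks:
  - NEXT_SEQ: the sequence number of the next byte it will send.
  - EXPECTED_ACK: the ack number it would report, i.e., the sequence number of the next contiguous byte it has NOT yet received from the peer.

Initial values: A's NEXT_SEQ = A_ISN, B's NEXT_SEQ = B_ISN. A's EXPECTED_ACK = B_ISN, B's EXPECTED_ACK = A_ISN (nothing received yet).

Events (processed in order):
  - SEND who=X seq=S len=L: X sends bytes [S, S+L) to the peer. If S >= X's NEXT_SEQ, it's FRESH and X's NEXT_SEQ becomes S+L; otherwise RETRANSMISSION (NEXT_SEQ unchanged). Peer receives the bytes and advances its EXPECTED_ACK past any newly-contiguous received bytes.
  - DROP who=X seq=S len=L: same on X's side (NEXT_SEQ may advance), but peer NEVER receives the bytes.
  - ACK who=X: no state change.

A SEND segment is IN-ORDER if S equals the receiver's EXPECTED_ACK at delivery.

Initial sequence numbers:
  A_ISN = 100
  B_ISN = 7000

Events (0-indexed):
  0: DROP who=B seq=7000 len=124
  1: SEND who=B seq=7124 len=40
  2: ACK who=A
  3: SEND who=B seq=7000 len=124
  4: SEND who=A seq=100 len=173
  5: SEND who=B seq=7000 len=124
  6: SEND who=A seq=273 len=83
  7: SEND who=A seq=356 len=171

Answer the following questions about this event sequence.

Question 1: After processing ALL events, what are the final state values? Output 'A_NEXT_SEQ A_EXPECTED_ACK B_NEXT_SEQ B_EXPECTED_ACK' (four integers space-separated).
Answer: 527 7164 7164 527

Derivation:
After event 0: A_seq=100 A_ack=7000 B_seq=7124 B_ack=100
After event 1: A_seq=100 A_ack=7000 B_seq=7164 B_ack=100
After event 2: A_seq=100 A_ack=7000 B_seq=7164 B_ack=100
After event 3: A_seq=100 A_ack=7164 B_seq=7164 B_ack=100
After event 4: A_seq=273 A_ack=7164 B_seq=7164 B_ack=273
After event 5: A_seq=273 A_ack=7164 B_seq=7164 B_ack=273
After event 6: A_seq=356 A_ack=7164 B_seq=7164 B_ack=356
After event 7: A_seq=527 A_ack=7164 B_seq=7164 B_ack=527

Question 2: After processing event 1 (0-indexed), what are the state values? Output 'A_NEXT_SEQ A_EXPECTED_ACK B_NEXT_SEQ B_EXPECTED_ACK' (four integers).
After event 0: A_seq=100 A_ack=7000 B_seq=7124 B_ack=100
After event 1: A_seq=100 A_ack=7000 B_seq=7164 B_ack=100

100 7000 7164 100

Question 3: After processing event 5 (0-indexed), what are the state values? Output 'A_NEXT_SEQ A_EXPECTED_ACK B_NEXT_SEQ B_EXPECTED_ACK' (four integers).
After event 0: A_seq=100 A_ack=7000 B_seq=7124 B_ack=100
After event 1: A_seq=100 A_ack=7000 B_seq=7164 B_ack=100
After event 2: A_seq=100 A_ack=7000 B_seq=7164 B_ack=100
After event 3: A_seq=100 A_ack=7164 B_seq=7164 B_ack=100
After event 4: A_seq=273 A_ack=7164 B_seq=7164 B_ack=273
After event 5: A_seq=273 A_ack=7164 B_seq=7164 B_ack=273

273 7164 7164 273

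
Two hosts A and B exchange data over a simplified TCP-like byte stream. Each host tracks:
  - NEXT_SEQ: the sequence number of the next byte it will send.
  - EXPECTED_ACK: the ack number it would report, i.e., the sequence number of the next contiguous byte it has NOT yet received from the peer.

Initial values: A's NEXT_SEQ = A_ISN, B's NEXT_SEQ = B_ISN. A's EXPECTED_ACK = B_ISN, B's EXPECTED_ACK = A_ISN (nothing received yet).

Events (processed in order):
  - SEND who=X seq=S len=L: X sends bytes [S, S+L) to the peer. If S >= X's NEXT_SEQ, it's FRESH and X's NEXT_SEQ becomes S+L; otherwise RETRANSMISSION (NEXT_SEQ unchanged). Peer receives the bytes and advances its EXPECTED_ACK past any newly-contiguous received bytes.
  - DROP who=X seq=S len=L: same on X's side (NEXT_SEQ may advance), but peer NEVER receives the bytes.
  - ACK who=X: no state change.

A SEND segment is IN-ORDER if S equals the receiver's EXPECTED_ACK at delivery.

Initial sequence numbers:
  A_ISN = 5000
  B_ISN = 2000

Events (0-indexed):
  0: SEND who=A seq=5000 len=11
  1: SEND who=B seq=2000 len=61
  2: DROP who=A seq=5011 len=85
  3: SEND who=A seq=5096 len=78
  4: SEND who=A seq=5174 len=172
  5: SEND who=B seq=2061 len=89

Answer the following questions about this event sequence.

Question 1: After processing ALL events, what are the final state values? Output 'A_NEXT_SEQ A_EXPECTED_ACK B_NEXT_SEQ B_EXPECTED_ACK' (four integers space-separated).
Answer: 5346 2150 2150 5011

Derivation:
After event 0: A_seq=5011 A_ack=2000 B_seq=2000 B_ack=5011
After event 1: A_seq=5011 A_ack=2061 B_seq=2061 B_ack=5011
After event 2: A_seq=5096 A_ack=2061 B_seq=2061 B_ack=5011
After event 3: A_seq=5174 A_ack=2061 B_seq=2061 B_ack=5011
After event 4: A_seq=5346 A_ack=2061 B_seq=2061 B_ack=5011
After event 5: A_seq=5346 A_ack=2150 B_seq=2150 B_ack=5011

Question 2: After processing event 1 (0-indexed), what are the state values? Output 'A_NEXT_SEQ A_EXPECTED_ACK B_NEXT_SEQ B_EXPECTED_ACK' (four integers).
After event 0: A_seq=5011 A_ack=2000 B_seq=2000 B_ack=5011
After event 1: A_seq=5011 A_ack=2061 B_seq=2061 B_ack=5011

5011 2061 2061 5011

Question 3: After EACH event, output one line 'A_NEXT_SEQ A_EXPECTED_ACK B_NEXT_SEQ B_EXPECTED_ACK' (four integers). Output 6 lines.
5011 2000 2000 5011
5011 2061 2061 5011
5096 2061 2061 5011
5174 2061 2061 5011
5346 2061 2061 5011
5346 2150 2150 5011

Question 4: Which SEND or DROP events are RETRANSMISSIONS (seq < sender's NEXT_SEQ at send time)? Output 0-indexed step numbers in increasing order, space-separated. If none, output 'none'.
Step 0: SEND seq=5000 -> fresh
Step 1: SEND seq=2000 -> fresh
Step 2: DROP seq=5011 -> fresh
Step 3: SEND seq=5096 -> fresh
Step 4: SEND seq=5174 -> fresh
Step 5: SEND seq=2061 -> fresh

Answer: none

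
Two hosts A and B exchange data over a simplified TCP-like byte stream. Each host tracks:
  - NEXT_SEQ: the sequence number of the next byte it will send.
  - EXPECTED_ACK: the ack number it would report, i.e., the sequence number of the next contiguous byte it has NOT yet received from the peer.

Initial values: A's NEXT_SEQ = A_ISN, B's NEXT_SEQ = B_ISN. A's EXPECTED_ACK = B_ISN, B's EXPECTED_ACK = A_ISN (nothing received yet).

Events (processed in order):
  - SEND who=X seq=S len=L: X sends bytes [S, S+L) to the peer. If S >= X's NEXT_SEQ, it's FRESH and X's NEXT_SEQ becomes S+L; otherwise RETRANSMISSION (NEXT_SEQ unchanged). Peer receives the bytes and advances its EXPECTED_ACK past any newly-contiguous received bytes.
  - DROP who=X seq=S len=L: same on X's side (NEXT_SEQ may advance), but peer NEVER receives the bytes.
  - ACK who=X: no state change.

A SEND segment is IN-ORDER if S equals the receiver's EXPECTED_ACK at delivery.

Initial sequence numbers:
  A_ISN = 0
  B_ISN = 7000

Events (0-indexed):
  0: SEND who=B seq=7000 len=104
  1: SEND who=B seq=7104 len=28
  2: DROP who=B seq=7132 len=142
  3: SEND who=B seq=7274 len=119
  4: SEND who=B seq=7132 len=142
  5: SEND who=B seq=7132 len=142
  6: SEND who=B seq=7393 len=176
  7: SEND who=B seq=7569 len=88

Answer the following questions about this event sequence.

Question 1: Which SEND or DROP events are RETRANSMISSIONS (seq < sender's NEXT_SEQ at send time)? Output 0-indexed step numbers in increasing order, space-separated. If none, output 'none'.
Step 0: SEND seq=7000 -> fresh
Step 1: SEND seq=7104 -> fresh
Step 2: DROP seq=7132 -> fresh
Step 3: SEND seq=7274 -> fresh
Step 4: SEND seq=7132 -> retransmit
Step 5: SEND seq=7132 -> retransmit
Step 6: SEND seq=7393 -> fresh
Step 7: SEND seq=7569 -> fresh

Answer: 4 5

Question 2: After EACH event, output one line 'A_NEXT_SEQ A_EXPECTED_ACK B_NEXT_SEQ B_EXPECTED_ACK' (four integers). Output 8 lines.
0 7104 7104 0
0 7132 7132 0
0 7132 7274 0
0 7132 7393 0
0 7393 7393 0
0 7393 7393 0
0 7569 7569 0
0 7657 7657 0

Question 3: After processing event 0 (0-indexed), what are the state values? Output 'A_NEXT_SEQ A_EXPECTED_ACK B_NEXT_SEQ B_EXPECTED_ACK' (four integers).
After event 0: A_seq=0 A_ack=7104 B_seq=7104 B_ack=0

0 7104 7104 0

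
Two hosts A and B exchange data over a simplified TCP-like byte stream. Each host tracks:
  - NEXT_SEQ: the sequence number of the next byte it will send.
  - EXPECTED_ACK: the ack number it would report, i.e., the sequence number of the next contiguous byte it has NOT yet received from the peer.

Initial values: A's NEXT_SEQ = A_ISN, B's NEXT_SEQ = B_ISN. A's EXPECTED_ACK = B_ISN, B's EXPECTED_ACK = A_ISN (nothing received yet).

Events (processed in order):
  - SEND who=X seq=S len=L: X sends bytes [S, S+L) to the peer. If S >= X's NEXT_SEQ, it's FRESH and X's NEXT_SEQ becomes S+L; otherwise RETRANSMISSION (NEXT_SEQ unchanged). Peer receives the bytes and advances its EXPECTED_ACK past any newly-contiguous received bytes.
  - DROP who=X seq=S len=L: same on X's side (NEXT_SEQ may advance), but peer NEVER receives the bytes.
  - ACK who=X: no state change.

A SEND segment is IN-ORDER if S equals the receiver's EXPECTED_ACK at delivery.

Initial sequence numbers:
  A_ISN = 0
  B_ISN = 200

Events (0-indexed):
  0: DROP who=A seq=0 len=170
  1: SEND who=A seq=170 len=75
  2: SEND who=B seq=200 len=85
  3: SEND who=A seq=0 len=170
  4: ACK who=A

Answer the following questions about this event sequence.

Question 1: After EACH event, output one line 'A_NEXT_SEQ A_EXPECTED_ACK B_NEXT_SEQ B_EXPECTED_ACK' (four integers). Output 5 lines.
170 200 200 0
245 200 200 0
245 285 285 0
245 285 285 245
245 285 285 245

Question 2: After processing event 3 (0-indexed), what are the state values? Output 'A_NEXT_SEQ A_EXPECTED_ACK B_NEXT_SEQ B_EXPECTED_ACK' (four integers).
After event 0: A_seq=170 A_ack=200 B_seq=200 B_ack=0
After event 1: A_seq=245 A_ack=200 B_seq=200 B_ack=0
After event 2: A_seq=245 A_ack=285 B_seq=285 B_ack=0
After event 3: A_seq=245 A_ack=285 B_seq=285 B_ack=245

245 285 285 245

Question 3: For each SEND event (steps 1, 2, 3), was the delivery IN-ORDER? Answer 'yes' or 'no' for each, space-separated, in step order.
Answer: no yes yes

Derivation:
Step 1: SEND seq=170 -> out-of-order
Step 2: SEND seq=200 -> in-order
Step 3: SEND seq=0 -> in-order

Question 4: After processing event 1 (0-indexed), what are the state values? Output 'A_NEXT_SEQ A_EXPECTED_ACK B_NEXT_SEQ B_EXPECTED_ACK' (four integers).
After event 0: A_seq=170 A_ack=200 B_seq=200 B_ack=0
After event 1: A_seq=245 A_ack=200 B_seq=200 B_ack=0

245 200 200 0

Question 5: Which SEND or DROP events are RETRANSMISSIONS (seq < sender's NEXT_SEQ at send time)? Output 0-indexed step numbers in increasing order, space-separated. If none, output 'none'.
Step 0: DROP seq=0 -> fresh
Step 1: SEND seq=170 -> fresh
Step 2: SEND seq=200 -> fresh
Step 3: SEND seq=0 -> retransmit

Answer: 3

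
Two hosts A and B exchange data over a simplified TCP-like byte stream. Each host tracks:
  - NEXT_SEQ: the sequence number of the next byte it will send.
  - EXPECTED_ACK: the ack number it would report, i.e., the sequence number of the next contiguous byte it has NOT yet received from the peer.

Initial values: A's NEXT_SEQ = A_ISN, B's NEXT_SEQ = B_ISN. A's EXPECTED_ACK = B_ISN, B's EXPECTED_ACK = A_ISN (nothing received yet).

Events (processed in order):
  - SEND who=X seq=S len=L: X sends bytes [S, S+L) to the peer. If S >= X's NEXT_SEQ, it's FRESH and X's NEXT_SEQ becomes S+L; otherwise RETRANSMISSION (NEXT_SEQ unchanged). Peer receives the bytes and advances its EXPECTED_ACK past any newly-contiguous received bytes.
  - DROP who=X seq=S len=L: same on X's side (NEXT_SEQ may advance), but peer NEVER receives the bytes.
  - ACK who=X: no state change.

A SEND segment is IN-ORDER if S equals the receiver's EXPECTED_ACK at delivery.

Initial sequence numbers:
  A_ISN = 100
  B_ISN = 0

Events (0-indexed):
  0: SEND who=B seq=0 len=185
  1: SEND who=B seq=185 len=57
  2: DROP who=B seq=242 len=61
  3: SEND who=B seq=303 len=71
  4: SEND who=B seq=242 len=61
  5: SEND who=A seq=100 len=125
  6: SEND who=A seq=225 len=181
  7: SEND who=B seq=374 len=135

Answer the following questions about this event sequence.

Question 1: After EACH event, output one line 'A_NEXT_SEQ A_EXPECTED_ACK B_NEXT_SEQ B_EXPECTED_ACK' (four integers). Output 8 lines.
100 185 185 100
100 242 242 100
100 242 303 100
100 242 374 100
100 374 374 100
225 374 374 225
406 374 374 406
406 509 509 406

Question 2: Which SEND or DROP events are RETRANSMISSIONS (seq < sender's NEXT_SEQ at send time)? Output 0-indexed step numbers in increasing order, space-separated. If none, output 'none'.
Step 0: SEND seq=0 -> fresh
Step 1: SEND seq=185 -> fresh
Step 2: DROP seq=242 -> fresh
Step 3: SEND seq=303 -> fresh
Step 4: SEND seq=242 -> retransmit
Step 5: SEND seq=100 -> fresh
Step 6: SEND seq=225 -> fresh
Step 7: SEND seq=374 -> fresh

Answer: 4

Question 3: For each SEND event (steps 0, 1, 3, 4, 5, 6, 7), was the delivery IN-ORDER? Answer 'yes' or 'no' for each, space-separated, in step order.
Step 0: SEND seq=0 -> in-order
Step 1: SEND seq=185 -> in-order
Step 3: SEND seq=303 -> out-of-order
Step 4: SEND seq=242 -> in-order
Step 5: SEND seq=100 -> in-order
Step 6: SEND seq=225 -> in-order
Step 7: SEND seq=374 -> in-order

Answer: yes yes no yes yes yes yes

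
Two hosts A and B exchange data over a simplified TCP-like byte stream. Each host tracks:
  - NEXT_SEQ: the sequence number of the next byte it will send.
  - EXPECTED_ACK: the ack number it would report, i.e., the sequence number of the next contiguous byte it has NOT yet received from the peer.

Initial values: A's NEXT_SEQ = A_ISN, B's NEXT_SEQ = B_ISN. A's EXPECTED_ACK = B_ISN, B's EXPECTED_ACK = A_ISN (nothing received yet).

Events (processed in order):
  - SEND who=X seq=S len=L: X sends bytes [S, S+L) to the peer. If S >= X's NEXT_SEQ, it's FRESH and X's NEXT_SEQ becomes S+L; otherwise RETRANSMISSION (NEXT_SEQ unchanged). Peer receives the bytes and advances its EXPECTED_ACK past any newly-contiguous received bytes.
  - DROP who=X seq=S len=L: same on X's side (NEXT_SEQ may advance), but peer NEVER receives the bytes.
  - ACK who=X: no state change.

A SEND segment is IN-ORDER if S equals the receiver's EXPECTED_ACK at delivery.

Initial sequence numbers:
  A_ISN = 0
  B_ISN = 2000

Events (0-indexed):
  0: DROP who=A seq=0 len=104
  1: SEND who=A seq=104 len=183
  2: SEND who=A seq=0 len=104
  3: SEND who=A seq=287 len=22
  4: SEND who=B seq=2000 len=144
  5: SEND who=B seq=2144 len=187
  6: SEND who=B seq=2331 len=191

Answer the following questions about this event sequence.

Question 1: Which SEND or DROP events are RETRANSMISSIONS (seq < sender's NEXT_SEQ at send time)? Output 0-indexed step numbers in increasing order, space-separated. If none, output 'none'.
Answer: 2

Derivation:
Step 0: DROP seq=0 -> fresh
Step 1: SEND seq=104 -> fresh
Step 2: SEND seq=0 -> retransmit
Step 3: SEND seq=287 -> fresh
Step 4: SEND seq=2000 -> fresh
Step 5: SEND seq=2144 -> fresh
Step 6: SEND seq=2331 -> fresh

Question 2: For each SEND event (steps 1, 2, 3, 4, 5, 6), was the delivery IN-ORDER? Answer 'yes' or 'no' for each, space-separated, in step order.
Answer: no yes yes yes yes yes

Derivation:
Step 1: SEND seq=104 -> out-of-order
Step 2: SEND seq=0 -> in-order
Step 3: SEND seq=287 -> in-order
Step 4: SEND seq=2000 -> in-order
Step 5: SEND seq=2144 -> in-order
Step 6: SEND seq=2331 -> in-order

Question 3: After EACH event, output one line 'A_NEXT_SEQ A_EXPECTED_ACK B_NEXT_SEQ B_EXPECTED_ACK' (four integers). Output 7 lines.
104 2000 2000 0
287 2000 2000 0
287 2000 2000 287
309 2000 2000 309
309 2144 2144 309
309 2331 2331 309
309 2522 2522 309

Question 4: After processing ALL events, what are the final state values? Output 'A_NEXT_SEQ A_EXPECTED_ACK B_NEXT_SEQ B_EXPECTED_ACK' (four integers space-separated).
Answer: 309 2522 2522 309

Derivation:
After event 0: A_seq=104 A_ack=2000 B_seq=2000 B_ack=0
After event 1: A_seq=287 A_ack=2000 B_seq=2000 B_ack=0
After event 2: A_seq=287 A_ack=2000 B_seq=2000 B_ack=287
After event 3: A_seq=309 A_ack=2000 B_seq=2000 B_ack=309
After event 4: A_seq=309 A_ack=2144 B_seq=2144 B_ack=309
After event 5: A_seq=309 A_ack=2331 B_seq=2331 B_ack=309
After event 6: A_seq=309 A_ack=2522 B_seq=2522 B_ack=309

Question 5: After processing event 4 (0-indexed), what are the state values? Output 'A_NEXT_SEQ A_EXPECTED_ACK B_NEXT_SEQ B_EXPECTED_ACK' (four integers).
After event 0: A_seq=104 A_ack=2000 B_seq=2000 B_ack=0
After event 1: A_seq=287 A_ack=2000 B_seq=2000 B_ack=0
After event 2: A_seq=287 A_ack=2000 B_seq=2000 B_ack=287
After event 3: A_seq=309 A_ack=2000 B_seq=2000 B_ack=309
After event 4: A_seq=309 A_ack=2144 B_seq=2144 B_ack=309

309 2144 2144 309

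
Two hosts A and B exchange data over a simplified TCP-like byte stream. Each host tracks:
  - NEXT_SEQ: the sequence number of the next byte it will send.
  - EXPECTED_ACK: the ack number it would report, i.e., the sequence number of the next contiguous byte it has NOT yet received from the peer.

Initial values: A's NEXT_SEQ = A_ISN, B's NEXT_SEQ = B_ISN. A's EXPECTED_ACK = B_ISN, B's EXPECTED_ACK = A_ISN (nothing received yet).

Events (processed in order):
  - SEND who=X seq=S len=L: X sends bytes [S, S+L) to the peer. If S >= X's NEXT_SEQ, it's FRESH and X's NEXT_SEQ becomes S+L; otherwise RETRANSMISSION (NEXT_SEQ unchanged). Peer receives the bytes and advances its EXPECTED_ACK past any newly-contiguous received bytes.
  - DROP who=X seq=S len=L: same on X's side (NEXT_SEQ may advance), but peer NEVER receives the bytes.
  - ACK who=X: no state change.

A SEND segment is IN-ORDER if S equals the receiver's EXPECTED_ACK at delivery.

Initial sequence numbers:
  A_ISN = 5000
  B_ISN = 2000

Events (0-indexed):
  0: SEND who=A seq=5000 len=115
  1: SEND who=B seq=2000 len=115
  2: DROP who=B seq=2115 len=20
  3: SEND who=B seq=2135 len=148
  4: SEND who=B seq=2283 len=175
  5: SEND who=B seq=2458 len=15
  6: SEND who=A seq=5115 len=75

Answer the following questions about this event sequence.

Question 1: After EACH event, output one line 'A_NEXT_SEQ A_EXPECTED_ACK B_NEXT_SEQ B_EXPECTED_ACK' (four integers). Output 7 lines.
5115 2000 2000 5115
5115 2115 2115 5115
5115 2115 2135 5115
5115 2115 2283 5115
5115 2115 2458 5115
5115 2115 2473 5115
5190 2115 2473 5190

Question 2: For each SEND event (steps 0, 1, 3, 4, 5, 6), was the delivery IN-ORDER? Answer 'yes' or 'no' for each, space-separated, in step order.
Answer: yes yes no no no yes

Derivation:
Step 0: SEND seq=5000 -> in-order
Step 1: SEND seq=2000 -> in-order
Step 3: SEND seq=2135 -> out-of-order
Step 4: SEND seq=2283 -> out-of-order
Step 5: SEND seq=2458 -> out-of-order
Step 6: SEND seq=5115 -> in-order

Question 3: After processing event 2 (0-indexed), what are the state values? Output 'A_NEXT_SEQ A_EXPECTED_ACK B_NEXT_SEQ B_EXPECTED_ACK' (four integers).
After event 0: A_seq=5115 A_ack=2000 B_seq=2000 B_ack=5115
After event 1: A_seq=5115 A_ack=2115 B_seq=2115 B_ack=5115
After event 2: A_seq=5115 A_ack=2115 B_seq=2135 B_ack=5115

5115 2115 2135 5115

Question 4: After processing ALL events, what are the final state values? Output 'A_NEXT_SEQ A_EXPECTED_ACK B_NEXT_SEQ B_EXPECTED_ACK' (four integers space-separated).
After event 0: A_seq=5115 A_ack=2000 B_seq=2000 B_ack=5115
After event 1: A_seq=5115 A_ack=2115 B_seq=2115 B_ack=5115
After event 2: A_seq=5115 A_ack=2115 B_seq=2135 B_ack=5115
After event 3: A_seq=5115 A_ack=2115 B_seq=2283 B_ack=5115
After event 4: A_seq=5115 A_ack=2115 B_seq=2458 B_ack=5115
After event 5: A_seq=5115 A_ack=2115 B_seq=2473 B_ack=5115
After event 6: A_seq=5190 A_ack=2115 B_seq=2473 B_ack=5190

Answer: 5190 2115 2473 5190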